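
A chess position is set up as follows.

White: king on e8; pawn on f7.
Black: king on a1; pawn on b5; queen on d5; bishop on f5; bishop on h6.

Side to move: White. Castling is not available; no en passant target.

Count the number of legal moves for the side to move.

5

White to move; king on e8.
In check: no.
Legal moves: Ke7, f8=Q, f8=R, f8=B, f8=N.
Count: 5.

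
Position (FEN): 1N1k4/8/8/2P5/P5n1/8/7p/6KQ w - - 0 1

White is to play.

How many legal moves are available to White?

White to move; king on g1.
In check: yes, from the black pawn on h2.
Legal moves: Kg2, Kf1, Qxh2.
Count: 3.

3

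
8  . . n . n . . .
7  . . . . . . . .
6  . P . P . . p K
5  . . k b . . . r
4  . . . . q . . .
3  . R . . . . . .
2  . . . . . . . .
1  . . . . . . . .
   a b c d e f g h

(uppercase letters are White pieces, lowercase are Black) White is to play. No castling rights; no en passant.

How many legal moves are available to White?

0

White to move; king on h6.
In check: yes, from the black rook on h5.
Legal moves: none.
Count: 0.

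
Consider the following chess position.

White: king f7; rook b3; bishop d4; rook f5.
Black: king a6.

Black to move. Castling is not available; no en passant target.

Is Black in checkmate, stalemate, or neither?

stalemate

Black to move; black king on a6.
In check: no.
King squares — a5: attacked by Rf5; b5: attacked by Rb3; b6: attacked by Rb3; a7: attacked by Bd4; b7: attacked by Rb3.
Legal moves for Black: none.
Not in check and no legal moves → stalemate.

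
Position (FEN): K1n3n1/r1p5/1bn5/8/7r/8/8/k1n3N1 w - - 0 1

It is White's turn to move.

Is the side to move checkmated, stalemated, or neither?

White to move; white king on a8.
In check: yes, from the black rook on a7.
King squares — a7: attacked by Bb6; b7: attacked by Ra7; b8: attacked by Nc6.
Legal moves for White: none.
In check with no legal moves → checkmate.

checkmate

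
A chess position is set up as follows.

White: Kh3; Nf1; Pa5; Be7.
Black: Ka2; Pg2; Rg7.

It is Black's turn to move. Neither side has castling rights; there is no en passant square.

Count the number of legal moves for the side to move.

20

Black to move; king on a2.
In check: no.
Legal moves: Rg8, Rh7+, Rf7, Rxe7, Rg6, Rg5, Rg4, Rg3+, Kb3, Kb2, Kb1, Ka1, gxf1=Q+, gxf1=R, gxf1=B+, gxf1=N, g1=Q, g1=R, g1=B, g1=N+.
Count: 20.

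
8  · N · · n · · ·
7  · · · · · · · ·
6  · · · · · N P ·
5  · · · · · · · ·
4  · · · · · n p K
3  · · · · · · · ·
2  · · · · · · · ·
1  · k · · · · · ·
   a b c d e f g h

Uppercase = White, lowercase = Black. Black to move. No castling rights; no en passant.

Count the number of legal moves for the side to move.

18

Black to move; king on b1.
In check: no.
Legal moves: Ng7, Nc7, Nxf6, Nd6, Nxg6+, Ne6, Nh5, Nd5, Nh3, Nd3, Ng2+, Ne2, Kc2, Kb2, Ka2, Kc1, Ka1, g3.
Count: 18.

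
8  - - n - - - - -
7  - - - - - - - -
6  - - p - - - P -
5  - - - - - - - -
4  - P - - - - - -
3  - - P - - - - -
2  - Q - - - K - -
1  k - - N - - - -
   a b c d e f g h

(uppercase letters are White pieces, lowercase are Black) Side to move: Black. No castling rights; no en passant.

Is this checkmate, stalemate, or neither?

Black to move; black king on a1.
In check: yes, from the white queen on b2.
King squares — b1: attacked by Qb2; a2: attacked by Qb2; b2: attacked by Nd1.
Legal moves for Black: none.
In check with no legal moves → checkmate.

checkmate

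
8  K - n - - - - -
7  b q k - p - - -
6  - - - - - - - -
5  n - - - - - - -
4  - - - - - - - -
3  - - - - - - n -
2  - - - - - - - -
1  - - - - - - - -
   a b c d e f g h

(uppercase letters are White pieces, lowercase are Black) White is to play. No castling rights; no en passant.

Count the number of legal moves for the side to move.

0

White to move; king on a8.
In check: yes, from the black queen on b7.
Legal moves: none.
Count: 0.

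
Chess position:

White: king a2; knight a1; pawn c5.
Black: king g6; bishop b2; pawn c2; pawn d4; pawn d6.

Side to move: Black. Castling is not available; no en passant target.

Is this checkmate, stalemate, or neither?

neither

Black to move; black king on g6.
In check: no.
Legal moves for Black include: Kh7, Kg7, Kf7, Kh6, Kf6, Kh5, Kg5, Kf5, Bc3, Ba3, Bc1, Bxa1, dxc5, d5, d3, c1=Q, c1=R, c1=B, ... (list truncated; more exist).
Black has legal moves and is not in check → neither.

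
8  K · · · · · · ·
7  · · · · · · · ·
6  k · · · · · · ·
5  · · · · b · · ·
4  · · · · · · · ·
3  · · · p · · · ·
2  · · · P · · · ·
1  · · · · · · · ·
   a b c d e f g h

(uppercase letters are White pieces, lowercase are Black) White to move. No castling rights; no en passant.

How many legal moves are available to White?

0

White to move; king on a8.
In check: no.
Legal moves: none.
Count: 0.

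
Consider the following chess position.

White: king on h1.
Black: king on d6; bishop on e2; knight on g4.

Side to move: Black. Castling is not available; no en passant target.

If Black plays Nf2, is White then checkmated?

After Nf2: white king on h1; in check: yes, from the black knight on f2.
White has 3 legal replies: Kh2, Kg2, Kg1.
In check but a legal move exists → not checkmate.

no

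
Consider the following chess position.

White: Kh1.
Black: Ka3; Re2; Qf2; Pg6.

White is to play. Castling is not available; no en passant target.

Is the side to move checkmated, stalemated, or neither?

stalemate

White to move; white king on h1.
In check: no.
King squares — g1: attacked by Qf2; g2: attacked by Qf2; h2: attacked by Qf2.
Legal moves for White: none.
Not in check and no legal moves → stalemate.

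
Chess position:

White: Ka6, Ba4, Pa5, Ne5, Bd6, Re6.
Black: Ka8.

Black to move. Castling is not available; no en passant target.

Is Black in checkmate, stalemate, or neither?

Black to move; black king on a8.
In check: no.
King squares — a7: attacked by Ka6; b7: attacked by Ka6; b8: attacked by Bd6.
Legal moves for Black: none.
Not in check and no legal moves → stalemate.

stalemate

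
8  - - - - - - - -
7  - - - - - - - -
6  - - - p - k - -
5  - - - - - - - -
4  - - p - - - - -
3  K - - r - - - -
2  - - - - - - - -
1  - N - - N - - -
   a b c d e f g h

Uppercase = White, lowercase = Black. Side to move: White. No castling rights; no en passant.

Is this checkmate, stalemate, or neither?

White to move; white king on a3.
In check: yes, from the black rook on d3.
King squares — a2: available; b2: available; b3: attacked by Rd3; a4: available; b4: available.
Legal moves for White: Kb4, Ka4, Kb2, Ka2, Nxd3, Nc3.
White is in check but has 6 legal moves → neither.

neither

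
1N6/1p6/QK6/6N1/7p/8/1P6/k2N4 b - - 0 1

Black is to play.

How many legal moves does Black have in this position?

2

Black to move; king on a1.
In check: yes, from the white queen on a6.
Legal moves: Kb1, bxa6.
Count: 2.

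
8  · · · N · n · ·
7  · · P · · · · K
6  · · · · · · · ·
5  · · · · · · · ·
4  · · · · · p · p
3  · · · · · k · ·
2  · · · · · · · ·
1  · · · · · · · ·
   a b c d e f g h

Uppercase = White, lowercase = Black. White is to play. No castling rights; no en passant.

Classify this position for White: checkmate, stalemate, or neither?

White to move; white king on h7.
In check: yes, from the black knight on f8.
King squares — g6: attacked by Nf8; h6: available; g7: available; g8: available; h8: available.
Legal moves for White: Kh8, Kg8, Kg7, Kh6.
White is in check but has 4 legal moves → neither.

neither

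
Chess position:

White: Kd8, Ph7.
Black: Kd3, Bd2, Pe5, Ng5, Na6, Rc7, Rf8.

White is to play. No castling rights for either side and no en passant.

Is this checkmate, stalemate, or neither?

White to move; white king on d8.
In check: yes, from the black rook on f8.
King squares — c7: attacked by Na6; d7: attacked by Rc7; e7: attacked by Rc7; c8: attacked by Rc7; e8: attacked by Rf8.
Legal moves for White: none.
In check with no legal moves → checkmate.

checkmate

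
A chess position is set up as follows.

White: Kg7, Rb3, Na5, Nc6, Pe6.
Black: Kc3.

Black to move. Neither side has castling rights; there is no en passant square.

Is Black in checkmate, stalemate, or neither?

Black to move; black king on c3.
In check: yes, from the white rook on b3.
King squares — b2: attacked by Rb3; c2: available; d2: available; b3: attacked by Na5; d3: attacked by Rb3; b4: attacked by Rb3; c4: attacked by Na5; d4: attacked by Nc6.
Legal moves for Black: Kd2, Kc2.
Black is in check but has 2 legal moves → neither.

neither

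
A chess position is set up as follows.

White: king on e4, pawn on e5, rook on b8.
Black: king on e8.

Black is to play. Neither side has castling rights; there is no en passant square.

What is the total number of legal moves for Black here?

3

Black to move; king on e8.
In check: yes, from the white rook on b8.
Legal moves: Kf7, Ke7, Kd7.
Count: 3.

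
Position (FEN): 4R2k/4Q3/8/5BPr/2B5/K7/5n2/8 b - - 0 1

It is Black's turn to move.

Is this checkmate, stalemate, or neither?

checkmate

Black to move; black king on h8.
In check: yes, from the white rook on e8.
King squares — g7: attacked by Qe7; h7: attacked by Bf5; g8: attacked by Bc4.
Legal moves for Black: none.
In check with no legal moves → checkmate.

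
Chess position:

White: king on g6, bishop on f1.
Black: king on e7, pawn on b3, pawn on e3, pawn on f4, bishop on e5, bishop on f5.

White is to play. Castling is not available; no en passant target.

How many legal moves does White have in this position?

White to move; king on g6.
In check: yes, from the black bishop on f5.
Legal moves: Kh6, Kh5, Kg5, Kxf5.
Count: 4.

4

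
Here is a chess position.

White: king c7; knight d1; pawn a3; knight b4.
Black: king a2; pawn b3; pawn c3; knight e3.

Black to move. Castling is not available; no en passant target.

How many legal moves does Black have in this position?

3

Black to move; king on a2.
In check: yes, from the white knight on b4.
Legal moves: Kxa3, Kb1, Ka1.
Count: 3.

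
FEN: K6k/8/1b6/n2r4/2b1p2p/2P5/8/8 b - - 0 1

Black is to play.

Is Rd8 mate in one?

After Rd8: white king on a8; in check: yes, from the black rook on d8.
King squares — a7: attacked by Bb6; b7: attacked by Na5; b8: attacked by Rd8.
White has no legal moves → checkmate.

yes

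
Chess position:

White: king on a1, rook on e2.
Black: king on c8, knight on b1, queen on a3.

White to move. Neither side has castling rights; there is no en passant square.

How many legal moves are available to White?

White to move; king on a1.
In check: yes, from the black queen on a3.
Legal moves: Kxb1, Ra2.
Count: 2.

2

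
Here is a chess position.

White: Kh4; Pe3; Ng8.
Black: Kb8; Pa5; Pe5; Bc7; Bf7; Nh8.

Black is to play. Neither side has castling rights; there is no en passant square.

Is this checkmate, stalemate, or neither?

Black to move; black king on b8.
In check: no.
Legal moves for Black include: Ng6+, Kc8, Ka8, Kb7, Ka7, Bxg8, Be8, Bg6, Be6, Bh5, Bd5, Bc4, Bb3, Ba2, Bd8+, Bd6, Bb6, e4, ... (list truncated; more exist).
Black has legal moves and is not in check → neither.

neither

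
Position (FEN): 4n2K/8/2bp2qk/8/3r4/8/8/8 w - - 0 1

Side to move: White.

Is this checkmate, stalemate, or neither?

stalemate

White to move; white king on h8.
In check: no.
King squares — g7: attacked by Qg6; h7: attacked by Qg6; g8: attacked by Qg6.
Legal moves for White: none.
Not in check and no legal moves → stalemate.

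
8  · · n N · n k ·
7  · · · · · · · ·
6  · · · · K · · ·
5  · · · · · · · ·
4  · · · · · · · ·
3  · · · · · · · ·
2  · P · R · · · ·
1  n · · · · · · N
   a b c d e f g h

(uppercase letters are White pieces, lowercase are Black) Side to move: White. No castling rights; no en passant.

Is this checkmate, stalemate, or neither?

neither

White to move; white king on e6.
In check: yes, from the black knight on f8.
King squares — d5: available; e5: available; f5: available; d6: attacked by Nc8; f6: available; d7: attacked by Nf8; e7: attacked by Nc8; f7: attacked by Kg8.
Legal moves for White: Kf6, Kf5, Ke5, Kd5.
White is in check but has 4 legal moves → neither.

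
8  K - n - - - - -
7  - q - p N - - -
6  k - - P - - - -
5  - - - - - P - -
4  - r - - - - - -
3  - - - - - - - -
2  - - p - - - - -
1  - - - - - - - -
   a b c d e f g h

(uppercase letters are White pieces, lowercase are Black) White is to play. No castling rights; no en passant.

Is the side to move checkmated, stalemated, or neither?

checkmate

White to move; white king on a8.
In check: yes, from the black queen on b7.
King squares — a7: attacked by Ka6; b7: attacked by Rb4; b8: attacked by Qb7.
Legal moves for White: none.
In check with no legal moves → checkmate.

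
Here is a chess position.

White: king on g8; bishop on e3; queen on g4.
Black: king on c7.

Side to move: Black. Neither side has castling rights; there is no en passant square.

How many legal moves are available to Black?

5

Black to move; king on c7.
In check: no.
Legal moves: Kd8, Kb8, Kb7, Kd6, Kc6.
Count: 5.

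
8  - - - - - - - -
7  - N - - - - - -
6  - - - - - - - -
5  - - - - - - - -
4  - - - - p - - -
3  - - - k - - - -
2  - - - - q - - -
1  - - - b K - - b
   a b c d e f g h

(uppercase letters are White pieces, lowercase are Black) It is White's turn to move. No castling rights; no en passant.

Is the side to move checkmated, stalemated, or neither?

checkmate

White to move; white king on e1.
In check: yes, from the black queen on e2.
King squares — d1: attacked by Qe2; f1: attacked by Qe2; d2: attacked by Qe2; e2: attacked by Bd1; f2: attacked by Qe2.
Legal moves for White: none.
In check with no legal moves → checkmate.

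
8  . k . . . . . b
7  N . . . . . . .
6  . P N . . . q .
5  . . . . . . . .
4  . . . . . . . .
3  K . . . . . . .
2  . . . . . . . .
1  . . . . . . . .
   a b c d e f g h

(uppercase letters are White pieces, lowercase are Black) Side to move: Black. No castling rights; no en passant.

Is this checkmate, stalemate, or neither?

Black to move; black king on b8.
In check: yes, from the white knight on c6.
King squares — a7: attacked by Pb6; b7: available; c7: attacked by Pb6; a8: available; c8: attacked by Na7.
Legal moves for Black: Ka8, Kb7, Qxc6.
Black is in check but has 3 legal moves → neither.

neither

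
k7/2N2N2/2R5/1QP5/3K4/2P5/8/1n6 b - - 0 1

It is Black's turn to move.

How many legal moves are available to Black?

Black to move; king on a8.
In check: yes, from the white knight on c7.
Legal moves: Ka7.
Count: 1.

1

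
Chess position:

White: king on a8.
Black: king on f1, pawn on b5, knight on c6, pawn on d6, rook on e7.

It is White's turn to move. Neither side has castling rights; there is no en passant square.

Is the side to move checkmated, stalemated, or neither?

stalemate

White to move; white king on a8.
In check: no.
King squares — a7: attacked by Nc6; b7: attacked by Re7; b8: attacked by Nc6.
Legal moves for White: none.
Not in check and no legal moves → stalemate.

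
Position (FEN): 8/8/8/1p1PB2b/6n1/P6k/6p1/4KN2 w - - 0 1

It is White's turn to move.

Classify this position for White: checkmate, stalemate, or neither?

White to move; white king on e1.
In check: no.
Legal moves for White include: Bh8, Bb8, Bg7, Bc7, Bf6, Bd6, Bf4, Bd4, Bg3, Bc3, Bh2, Bb2, Ba1, Ng3, Ne3, Nh2, Nd2, Ke2, ... (list truncated; more exist).
White has legal moves and is not in check → neither.

neither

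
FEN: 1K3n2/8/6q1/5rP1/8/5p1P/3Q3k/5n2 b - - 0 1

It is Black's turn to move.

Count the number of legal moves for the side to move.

6

Black to move; king on h2.
In check: yes, from the white queen on d2.
Legal moves: Kxh3, Kg3, Kh1, Kg1, Nxd2, f2.
Count: 6.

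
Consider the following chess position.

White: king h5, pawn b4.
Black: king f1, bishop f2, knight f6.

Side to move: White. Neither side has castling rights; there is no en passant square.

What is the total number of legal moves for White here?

3

White to move; king on h5.
In check: yes, from the black knight on f6.
Legal moves: Kh6, Kg6, Kg5.
Count: 3.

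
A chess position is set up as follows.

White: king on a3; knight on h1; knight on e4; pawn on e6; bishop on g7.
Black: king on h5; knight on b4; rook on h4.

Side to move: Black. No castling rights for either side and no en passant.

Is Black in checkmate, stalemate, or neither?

neither

Black to move; black king on h5.
In check: no.
Legal moves for Black: Kg6, Kg4, Rg4, Rf4, Rxe4, Rh3+, Rh2, Rxh1, Nc6, Na6, Nd5, Nd3, Nc2+, Na2.
Black has 14 legal moves and is not in check → neither.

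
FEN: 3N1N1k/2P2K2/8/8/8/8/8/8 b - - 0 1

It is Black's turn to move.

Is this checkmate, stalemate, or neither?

Black to move; black king on h8.
In check: no.
King squares — g7: attacked by Kf7; h7: attacked by Nf8; g8: attacked by Kf7.
Legal moves for Black: none.
Not in check and no legal moves → stalemate.

stalemate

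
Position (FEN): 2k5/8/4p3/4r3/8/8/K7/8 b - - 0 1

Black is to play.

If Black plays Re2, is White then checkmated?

no

After Re2: white king on a2; in check: yes, from the black rook on e2.
White has 4 legal replies: Kb3, Ka3, Kb1, Ka1.
In check but a legal move exists → not checkmate.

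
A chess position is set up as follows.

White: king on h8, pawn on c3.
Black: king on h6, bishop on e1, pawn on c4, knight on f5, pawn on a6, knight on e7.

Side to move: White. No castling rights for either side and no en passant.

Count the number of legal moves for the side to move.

0

White to move; king on h8.
In check: no.
Legal moves: none.
Count: 0.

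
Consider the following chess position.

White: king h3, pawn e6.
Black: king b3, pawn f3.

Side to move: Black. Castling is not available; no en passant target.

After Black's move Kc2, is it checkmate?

After Kc2: white king on h3; in check: no.
White is not in check, so this cannot be checkmate.

no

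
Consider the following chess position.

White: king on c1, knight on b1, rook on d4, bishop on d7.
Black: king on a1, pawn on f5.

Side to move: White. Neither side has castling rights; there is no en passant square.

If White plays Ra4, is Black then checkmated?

After Ra4: black king on a1; in check: yes, from the white rook on a4.
King squares — b1: attacked by Kc1; a2: attacked by Ra4; b2: attacked by Kc1.
Black has no legal moves → checkmate.

yes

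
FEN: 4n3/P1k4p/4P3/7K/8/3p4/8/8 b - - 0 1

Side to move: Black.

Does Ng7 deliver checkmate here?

no

After Ng7: white king on h5; in check: yes, from the black knight on g7.
White has 4 legal replies: Kh6, Kg5, Kh4, Kg4.
In check but a legal move exists → not checkmate.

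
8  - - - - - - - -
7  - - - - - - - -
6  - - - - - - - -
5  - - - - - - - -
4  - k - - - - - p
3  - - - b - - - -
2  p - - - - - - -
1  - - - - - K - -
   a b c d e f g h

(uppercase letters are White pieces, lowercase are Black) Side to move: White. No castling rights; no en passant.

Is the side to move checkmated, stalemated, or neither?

White to move; white king on f1.
In check: yes, from the black bishop on d3.
King squares — e1: available; g1: available; e2: attacked by Bd3; f2: available; g2: available.
Legal moves for White: Kg2, Kf2, Kg1, Ke1.
White is in check but has 4 legal moves → neither.

neither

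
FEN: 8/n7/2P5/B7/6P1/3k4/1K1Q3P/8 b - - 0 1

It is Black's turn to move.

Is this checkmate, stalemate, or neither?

neither

Black to move; black king on d3.
In check: yes, from the white queen on d2.
King squares — c2: attacked by Kb2; d2: attacked by Ba5; e2: attacked by Qd2; c3: attacked by Kb2; e3: attacked by Qd2; c4: available; d4: attacked by Qd2; e4: available.
Legal moves for Black: Ke4, Kc4.
Black is in check but has 2 legal moves → neither.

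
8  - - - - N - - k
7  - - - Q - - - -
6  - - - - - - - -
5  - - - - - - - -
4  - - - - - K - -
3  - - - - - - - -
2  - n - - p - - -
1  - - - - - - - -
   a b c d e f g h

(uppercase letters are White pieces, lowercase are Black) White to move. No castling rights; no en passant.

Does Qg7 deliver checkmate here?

yes

After Qg7: black king on h8; in check: yes, from the white queen on g7.
King squares — g7: attacked by Ne8; h7: attacked by Qg7; g8: attacked by Qg7.
Black has no legal moves → checkmate.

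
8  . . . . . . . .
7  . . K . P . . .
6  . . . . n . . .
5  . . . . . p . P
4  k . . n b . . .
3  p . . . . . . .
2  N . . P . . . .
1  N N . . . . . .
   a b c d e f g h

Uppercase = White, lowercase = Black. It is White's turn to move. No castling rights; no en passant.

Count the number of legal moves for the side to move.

5

White to move; king on c7.
In check: yes, from the black knight on e6.
Legal moves: Kc8, Kb8, Kd7, Kd6, Kb6.
Count: 5.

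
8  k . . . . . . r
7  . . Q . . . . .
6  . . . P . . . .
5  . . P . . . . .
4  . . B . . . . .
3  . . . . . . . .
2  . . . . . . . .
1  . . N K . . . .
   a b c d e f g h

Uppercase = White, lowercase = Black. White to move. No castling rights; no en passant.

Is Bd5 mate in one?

yes

After Bd5: black king on a8; in check: yes, from the white bishop on d5.
King squares — a7: attacked by Qc7; b7: attacked by Bd5; b8: attacked by Qc7.
Black has no legal moves → checkmate.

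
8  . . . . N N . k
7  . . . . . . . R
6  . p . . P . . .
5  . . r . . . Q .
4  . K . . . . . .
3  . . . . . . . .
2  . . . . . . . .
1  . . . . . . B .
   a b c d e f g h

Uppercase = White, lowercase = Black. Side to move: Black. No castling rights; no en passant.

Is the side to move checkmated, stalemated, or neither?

checkmate

Black to move; black king on h8.
In check: yes, from the white rook on h7.
King squares — g7: attacked by Qg5; h7: attacked by Nf8; g8: attacked by Qg5.
Legal moves for Black: none.
In check with no legal moves → checkmate.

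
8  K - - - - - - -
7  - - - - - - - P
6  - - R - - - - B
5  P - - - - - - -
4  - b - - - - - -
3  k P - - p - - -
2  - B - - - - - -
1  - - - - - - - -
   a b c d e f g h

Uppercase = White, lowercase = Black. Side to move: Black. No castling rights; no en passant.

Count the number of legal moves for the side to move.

3

Black to move; king on a3.
In check: yes, from the white bishop on b2.
Legal moves: Kxb3, Kxb2, Ka2.
Count: 3.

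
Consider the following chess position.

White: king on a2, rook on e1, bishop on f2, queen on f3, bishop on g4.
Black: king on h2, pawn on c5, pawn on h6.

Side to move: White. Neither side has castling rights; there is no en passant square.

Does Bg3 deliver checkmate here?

yes

After Bg3: black king on h2; in check: yes, from the white bishop on g3.
King squares — g1: attacked by Re1; h1: attacked by Re1; g2: attacked by Qf3; g3: attacked by Qf3; h3: attacked by Bg4.
Black has no legal moves → checkmate.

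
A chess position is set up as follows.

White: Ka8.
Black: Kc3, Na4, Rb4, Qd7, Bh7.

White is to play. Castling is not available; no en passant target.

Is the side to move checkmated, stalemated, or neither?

White to move; white king on a8.
In check: no.
King squares — a7: attacked by Qd7; b7: attacked by Rb4; b8: attacked by Rb4.
Legal moves for White: none.
Not in check and no legal moves → stalemate.

stalemate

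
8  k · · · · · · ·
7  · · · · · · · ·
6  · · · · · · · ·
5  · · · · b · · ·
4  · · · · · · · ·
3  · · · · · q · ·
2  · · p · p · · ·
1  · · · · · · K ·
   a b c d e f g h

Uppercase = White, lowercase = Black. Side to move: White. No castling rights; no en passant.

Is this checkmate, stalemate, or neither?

White to move; white king on g1.
In check: no.
King squares — f1: attacked by Pe2; h1: attacked by Qf3; f2: attacked by Qf3; g2: attacked by Qf3; h2: attacked by Be5.
Legal moves for White: none.
Not in check and no legal moves → stalemate.

stalemate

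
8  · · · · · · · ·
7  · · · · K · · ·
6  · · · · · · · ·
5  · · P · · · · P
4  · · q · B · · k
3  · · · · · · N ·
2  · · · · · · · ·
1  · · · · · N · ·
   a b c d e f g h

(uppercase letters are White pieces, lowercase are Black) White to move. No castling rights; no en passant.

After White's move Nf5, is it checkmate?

After Nf5: black king on h4; in check: yes, from the white knight on f5.
Black has 4 legal replies: Kxh5, Kg5, Kg4, Kh3.
In check but a legal move exists → not checkmate.

no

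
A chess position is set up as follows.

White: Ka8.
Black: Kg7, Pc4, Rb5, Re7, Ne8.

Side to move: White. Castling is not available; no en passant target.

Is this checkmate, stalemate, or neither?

stalemate

White to move; white king on a8.
In check: no.
King squares — a7: attacked by Re7; b7: attacked by Rb5; b8: attacked by Rb5.
Legal moves for White: none.
Not in check and no legal moves → stalemate.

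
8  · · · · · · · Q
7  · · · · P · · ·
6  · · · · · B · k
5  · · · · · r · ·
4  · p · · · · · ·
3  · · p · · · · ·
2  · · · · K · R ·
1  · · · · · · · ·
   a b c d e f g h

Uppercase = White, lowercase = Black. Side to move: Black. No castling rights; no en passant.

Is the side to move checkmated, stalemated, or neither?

checkmate

Black to move; black king on h6.
In check: yes, from the white queen on h8.
King squares — g5: attacked by Rg2; h5: attacked by Qh8; g6: attacked by Rg2; g7: attacked by Rg2; h7: attacked by Qh8.
Legal moves for Black: none.
In check with no legal moves → checkmate.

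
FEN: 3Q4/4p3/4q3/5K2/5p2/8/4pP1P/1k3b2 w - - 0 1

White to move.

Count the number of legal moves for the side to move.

White to move; king on f5.
In check: yes, from the black queen on e6.
Legal moves: Kxe6, Kg5, Kxf4.
Count: 3.

3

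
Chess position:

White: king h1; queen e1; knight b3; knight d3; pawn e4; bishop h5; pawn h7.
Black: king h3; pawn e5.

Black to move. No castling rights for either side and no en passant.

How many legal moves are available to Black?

Black to move; king on h3.
In check: no.
Legal moves: none.
Count: 0.

0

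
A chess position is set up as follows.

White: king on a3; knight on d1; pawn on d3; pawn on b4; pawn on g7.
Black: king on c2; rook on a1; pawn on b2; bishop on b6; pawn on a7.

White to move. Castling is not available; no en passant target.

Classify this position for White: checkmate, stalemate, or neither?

checkmate

White to move; white king on a3.
In check: yes, from the black rook on a1.
King squares — a2: attacked by Ra1; b2: attacked by Kc2; b3: attacked by Kc2; a4: attacked by Ra1; b4: own pawn.
Legal moves for White: none.
In check with no legal moves → checkmate.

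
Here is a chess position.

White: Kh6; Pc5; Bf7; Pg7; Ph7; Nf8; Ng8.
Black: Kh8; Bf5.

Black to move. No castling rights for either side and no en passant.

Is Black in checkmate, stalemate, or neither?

checkmate

Black to move; black king on h8.
In check: yes, from the white pawn on g7.
King squares — g7: attacked by Kh6; h7: attacked by Kh6; g8: attacked by Bf7.
Legal moves for Black: none.
In check with no legal moves → checkmate.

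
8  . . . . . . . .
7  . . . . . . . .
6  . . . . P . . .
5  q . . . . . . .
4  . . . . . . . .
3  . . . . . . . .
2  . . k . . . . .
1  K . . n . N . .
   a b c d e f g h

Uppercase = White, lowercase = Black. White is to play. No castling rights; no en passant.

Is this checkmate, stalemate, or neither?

White to move; white king on a1.
In check: yes, from the black queen on a5.
King squares — b1: attacked by Kc2; a2: attacked by Qa5; b2: attacked by Nd1.
Legal moves for White: none.
In check with no legal moves → checkmate.

checkmate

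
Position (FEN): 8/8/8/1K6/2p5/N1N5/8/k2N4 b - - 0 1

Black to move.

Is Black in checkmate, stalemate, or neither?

Black to move; black king on a1.
In check: no.
King squares — b1: attacked by Na3; a2: attacked by Nc3; b2: attacked by Nd1.
Legal moves for Black: none.
Not in check and no legal moves → stalemate.

stalemate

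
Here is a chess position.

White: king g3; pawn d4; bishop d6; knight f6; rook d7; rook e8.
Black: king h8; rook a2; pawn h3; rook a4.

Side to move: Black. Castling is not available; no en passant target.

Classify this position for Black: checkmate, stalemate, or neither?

Black to move; black king on h8.
In check: yes, from the white rook on e8.
King squares — g7: attacked by Rd7; h7: attacked by Nf6; g8: attacked by Nf6.
Legal moves for Black: none.
In check with no legal moves → checkmate.

checkmate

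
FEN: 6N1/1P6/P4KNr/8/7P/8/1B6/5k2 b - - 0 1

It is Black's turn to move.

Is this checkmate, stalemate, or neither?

Black to move; black king on f1.
In check: no.
Legal moves for Black: Rh8, Rh7, Rxg6+, Rh5, Rxh4, Kg2, Kf2, Ke2, Kg1, Ke1.
Black has 10 legal moves and is not in check → neither.

neither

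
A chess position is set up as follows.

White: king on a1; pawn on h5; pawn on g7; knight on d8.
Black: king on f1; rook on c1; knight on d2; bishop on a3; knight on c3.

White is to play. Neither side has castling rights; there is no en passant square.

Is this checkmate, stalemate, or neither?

White to move; white king on a1.
In check: yes, from the black rook on c1.
King squares — b1: attacked by Rc1; a2: attacked by Nc3; b2: attacked by Ba3.
Legal moves for White: none.
In check with no legal moves → checkmate.

checkmate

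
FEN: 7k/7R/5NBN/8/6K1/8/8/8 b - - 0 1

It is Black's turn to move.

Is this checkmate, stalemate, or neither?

checkmate

Black to move; black king on h8.
In check: yes, from the white rook on h7.
King squares — g7: attacked by Rh7; h7: attacked by Nf6; g8: attacked by Nf6.
Legal moves for Black: none.
In check with no legal moves → checkmate.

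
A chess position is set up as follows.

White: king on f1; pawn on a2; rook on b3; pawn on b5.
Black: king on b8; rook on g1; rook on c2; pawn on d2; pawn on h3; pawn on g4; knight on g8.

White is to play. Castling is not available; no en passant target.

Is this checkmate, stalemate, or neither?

neither

White to move; white king on f1.
In check: yes, from the black rook on g1.
Legal moves for White: Kf2, Ke2, Kxg1.
White is in check but has 3 legal moves → neither.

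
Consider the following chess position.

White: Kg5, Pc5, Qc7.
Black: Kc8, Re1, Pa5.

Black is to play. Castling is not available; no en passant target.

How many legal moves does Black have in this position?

Black to move; king on c8.
In check: yes, from the white queen on c7.
Legal moves: Kxc7.
Count: 1.

1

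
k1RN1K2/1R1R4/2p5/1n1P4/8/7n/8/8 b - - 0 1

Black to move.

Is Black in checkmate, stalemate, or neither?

checkmate

Black to move; black king on a8.
In check: yes, from the white rook on c8.
King squares — a7: attacked by Rb7; b7: attacked by Rd7; b8: attacked by Rb7.
Legal moves for Black: none.
In check with no legal moves → checkmate.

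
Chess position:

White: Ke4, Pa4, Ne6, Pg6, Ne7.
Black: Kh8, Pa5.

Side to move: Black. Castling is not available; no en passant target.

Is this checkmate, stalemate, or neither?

stalemate

Black to move; black king on h8.
In check: no.
King squares — g7: attacked by Ne6; h7: attacked by Pg6; g8: attacked by Ne7.
Legal moves for Black: none.
Not in check and no legal moves → stalemate.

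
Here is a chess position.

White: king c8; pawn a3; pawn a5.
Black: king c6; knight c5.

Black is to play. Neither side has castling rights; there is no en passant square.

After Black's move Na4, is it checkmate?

no

After Na4: white king on c8; in check: no.
White is not in check, so this cannot be checkmate.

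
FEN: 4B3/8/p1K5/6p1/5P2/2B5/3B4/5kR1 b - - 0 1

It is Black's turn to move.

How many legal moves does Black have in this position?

Black to move; king on f1.
In check: yes, from the white rook on g1.
Legal moves: Kf2, Ke2, Kxg1.
Count: 3.

3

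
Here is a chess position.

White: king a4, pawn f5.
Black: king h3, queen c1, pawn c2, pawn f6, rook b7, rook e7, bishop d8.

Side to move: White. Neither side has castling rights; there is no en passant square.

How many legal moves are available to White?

0

White to move; king on a4.
In check: no.
Legal moves: none.
Count: 0.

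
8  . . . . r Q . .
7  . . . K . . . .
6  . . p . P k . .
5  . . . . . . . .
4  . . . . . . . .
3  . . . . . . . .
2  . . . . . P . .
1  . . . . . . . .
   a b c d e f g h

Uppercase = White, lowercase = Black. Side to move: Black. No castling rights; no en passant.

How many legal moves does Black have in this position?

4

Black to move; king on f6.
In check: yes, from the white queen on f8.
Legal moves: Kg6, Kg5, Ke5, Rxf8.
Count: 4.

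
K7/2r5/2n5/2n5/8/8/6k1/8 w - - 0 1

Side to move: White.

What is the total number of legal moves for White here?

0

White to move; king on a8.
In check: no.
Legal moves: none.
Count: 0.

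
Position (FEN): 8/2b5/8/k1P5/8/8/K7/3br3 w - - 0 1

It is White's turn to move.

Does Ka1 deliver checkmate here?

After Ka1: black king on a5; in check: no.
Black is not in check, so this cannot be checkmate.

no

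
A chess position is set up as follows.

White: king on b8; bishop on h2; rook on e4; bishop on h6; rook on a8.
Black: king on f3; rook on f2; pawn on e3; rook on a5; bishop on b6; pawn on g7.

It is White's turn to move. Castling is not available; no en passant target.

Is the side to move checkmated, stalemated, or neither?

White to move; white king on b8.
In check: no.
Legal moves for White include: Kc8, Kb7, Ra7, Ra6, Rxa5, Bxg7, Bg5, B6f4, Bxe3, Re8, Re7, Re6, Re5, Rh4, Rg4, Rf4+, Rd4, Rc4, ... (list truncated; more exist).
White has legal moves and is not in check → neither.

neither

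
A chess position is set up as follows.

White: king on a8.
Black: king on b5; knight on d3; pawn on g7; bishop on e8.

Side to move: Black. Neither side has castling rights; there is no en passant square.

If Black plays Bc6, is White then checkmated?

no

After Bc6: white king on a8; in check: yes, from the black bishop on c6.
White has 2 legal replies: Kb8, Ka7.
In check but a legal move exists → not checkmate.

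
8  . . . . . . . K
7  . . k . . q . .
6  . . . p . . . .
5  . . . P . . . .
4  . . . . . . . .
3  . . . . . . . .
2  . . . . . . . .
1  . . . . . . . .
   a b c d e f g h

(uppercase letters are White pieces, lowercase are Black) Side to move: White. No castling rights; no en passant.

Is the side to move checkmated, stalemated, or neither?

White to move; white king on h8.
In check: no.
King squares — g7: attacked by Qf7; h7: attacked by Qf7; g8: attacked by Qf7.
Legal moves for White: none.
Not in check and no legal moves → stalemate.

stalemate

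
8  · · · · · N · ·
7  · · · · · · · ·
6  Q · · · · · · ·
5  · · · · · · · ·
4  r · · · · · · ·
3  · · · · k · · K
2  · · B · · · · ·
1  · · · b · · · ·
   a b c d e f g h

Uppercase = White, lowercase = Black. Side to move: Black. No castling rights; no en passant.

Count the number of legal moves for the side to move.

22

Black to move; king on e3.
In check: no.
Legal moves: Rxa6, Ra5, Rh4+, Rg4, Rf4, Re4, Rd4, Rc4, Rb4, Ra3, Ra2, Ra1, Kf4, Kd4, Kf3, Kf2, Kd2, Bh5, Bg4+, Bf3, Be2, Bxc2.
Count: 22.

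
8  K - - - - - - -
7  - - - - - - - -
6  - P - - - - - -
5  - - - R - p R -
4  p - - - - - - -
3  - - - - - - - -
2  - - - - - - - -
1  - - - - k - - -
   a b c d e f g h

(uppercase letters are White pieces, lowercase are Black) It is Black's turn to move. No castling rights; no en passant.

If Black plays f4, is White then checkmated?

no

After f4: white king on a8; in check: no.
White is not in check, so this cannot be checkmate.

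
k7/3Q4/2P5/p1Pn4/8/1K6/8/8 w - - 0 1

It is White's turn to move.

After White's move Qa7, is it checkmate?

no

After Qa7: black king on a8; in check: yes, from the white queen on a7.
Black has 1 legal reply: Kxa7.
In check but a legal move exists → not checkmate.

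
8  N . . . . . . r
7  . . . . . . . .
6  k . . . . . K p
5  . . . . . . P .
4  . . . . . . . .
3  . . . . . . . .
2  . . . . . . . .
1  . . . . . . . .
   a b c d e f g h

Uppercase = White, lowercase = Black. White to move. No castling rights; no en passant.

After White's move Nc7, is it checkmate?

After Nc7: black king on a6; in check: yes, from the white knight on c7.
Black has 4 legal replies: Kb7, Ka7, Kb6, Ka5.
In check but a legal move exists → not checkmate.

no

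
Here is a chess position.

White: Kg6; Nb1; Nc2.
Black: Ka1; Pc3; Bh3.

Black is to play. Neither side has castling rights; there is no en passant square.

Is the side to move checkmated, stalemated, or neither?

Black to move; black king on a1.
In check: yes, from the white knight on c2.
King squares — b1: available; a2: available; b2: available.
Legal moves for Black: Kb2, Ka2, Kxb1.
Black is in check but has 3 legal moves → neither.

neither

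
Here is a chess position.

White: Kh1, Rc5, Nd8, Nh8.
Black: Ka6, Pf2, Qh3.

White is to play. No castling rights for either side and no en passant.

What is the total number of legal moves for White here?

White to move; king on h1.
In check: yes, from the black queen on h3.
Legal moves: none.
Count: 0.

0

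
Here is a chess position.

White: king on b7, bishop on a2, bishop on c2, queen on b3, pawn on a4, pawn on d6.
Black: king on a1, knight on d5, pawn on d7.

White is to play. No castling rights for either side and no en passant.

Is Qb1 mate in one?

After Qb1: black king on a1; in check: yes, from the white queen on b1.
King squares — b1: attacked by Ba2; a2: attacked by Qb1; b2: attacked by Qb1.
Black has no legal moves → checkmate.

yes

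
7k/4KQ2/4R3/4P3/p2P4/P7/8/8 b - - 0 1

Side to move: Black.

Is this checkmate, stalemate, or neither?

stalemate

Black to move; black king on h8.
In check: no.
King squares — g7: attacked by Qf7; h7: attacked by Qf7; g8: attacked by Qf7.
Legal moves for Black: none.
Not in check and no legal moves → stalemate.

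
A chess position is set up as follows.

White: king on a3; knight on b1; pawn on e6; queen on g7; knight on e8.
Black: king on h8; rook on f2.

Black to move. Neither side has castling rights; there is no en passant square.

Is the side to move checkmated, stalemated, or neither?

checkmate

Black to move; black king on h8.
In check: yes, from the white queen on g7.
King squares — g7: attacked by Ne8; h7: attacked by Qg7; g8: attacked by Qg7.
Legal moves for Black: none.
In check with no legal moves → checkmate.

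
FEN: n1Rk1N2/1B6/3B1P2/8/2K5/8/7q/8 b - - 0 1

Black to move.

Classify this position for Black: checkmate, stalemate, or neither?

checkmate

Black to move; black king on d8.
In check: yes, from the white rook on c8.
King squares — c7: attacked by Bd6; d7: attacked by Nf8; e7: attacked by Bd6; c8: attacked by Bb7; e8: attacked by Rc8.
Legal moves for Black: none.
In check with no legal moves → checkmate.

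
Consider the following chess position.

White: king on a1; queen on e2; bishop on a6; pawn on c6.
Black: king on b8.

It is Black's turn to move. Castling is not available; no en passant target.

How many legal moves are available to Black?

3

Black to move; king on b8.
In check: no.
Legal moves: Ka8, Kc7, Ka7.
Count: 3.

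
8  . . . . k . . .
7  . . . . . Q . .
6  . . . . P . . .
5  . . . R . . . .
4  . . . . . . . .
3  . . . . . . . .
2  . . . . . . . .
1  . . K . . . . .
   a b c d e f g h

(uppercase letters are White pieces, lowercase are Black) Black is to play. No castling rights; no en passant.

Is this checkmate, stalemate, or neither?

checkmate

Black to move; black king on e8.
In check: yes, from the white queen on f7.
King squares — d7: attacked by Rd5; e7: attacked by Qf7; f7: attacked by Pe6; d8: attacked by Rd5; f8: attacked by Qf7.
Legal moves for Black: none.
In check with no legal moves → checkmate.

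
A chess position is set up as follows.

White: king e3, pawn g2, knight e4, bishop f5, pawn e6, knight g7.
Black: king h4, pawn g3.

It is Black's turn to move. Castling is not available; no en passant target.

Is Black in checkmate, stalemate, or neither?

stalemate

Black to move; black king on h4.
In check: no.
King squares — g3: own pawn; h3: attacked by Pg2; g4: attacked by Bf5; g5: attacked by Ne4; h5: attacked by Ng7.
Legal moves for Black: none.
Not in check and no legal moves → stalemate.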